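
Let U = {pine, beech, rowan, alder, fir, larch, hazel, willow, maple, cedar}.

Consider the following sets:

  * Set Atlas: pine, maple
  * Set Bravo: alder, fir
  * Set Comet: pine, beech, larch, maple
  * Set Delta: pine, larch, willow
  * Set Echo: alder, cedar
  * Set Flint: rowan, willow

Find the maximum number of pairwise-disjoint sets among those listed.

3

Bravo, Comet, Flint are pairwise disjoint (Bravo={alder,fir}; Comet={pine,beech,larch,maple}; Flint={rowan,willow}).
Every remaining set overlaps one of these, and no 4 of the listed sets are pairwise disjoint, so 3 is the maximum.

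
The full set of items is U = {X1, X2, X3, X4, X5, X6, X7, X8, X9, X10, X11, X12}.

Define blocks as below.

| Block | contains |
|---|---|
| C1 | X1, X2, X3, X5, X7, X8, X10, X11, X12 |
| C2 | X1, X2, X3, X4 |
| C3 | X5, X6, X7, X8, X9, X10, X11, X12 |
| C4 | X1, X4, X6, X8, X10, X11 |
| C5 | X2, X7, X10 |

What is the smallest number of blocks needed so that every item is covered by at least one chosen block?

2

C2 and C3 together: C2 ∪ C3 = {X1, X2, X3, X4, X5, X6, X7, X8, X9, X10, X11, X12} — every item is covered.
No single block has all 12 items (the largest, C1, has 9), so 2 is optimal.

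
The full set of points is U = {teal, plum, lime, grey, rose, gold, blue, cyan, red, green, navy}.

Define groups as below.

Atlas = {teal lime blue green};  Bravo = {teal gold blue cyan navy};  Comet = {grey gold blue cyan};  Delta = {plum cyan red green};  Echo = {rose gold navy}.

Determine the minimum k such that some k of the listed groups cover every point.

4

Atlas and Comet and Delta and Echo together: Atlas ∪ Comet ∪ Delta ∪ Echo = {teal, plum, lime, grey, rose, gold, blue, cyan, red, green, navy} — every point is covered.
Only Atlas contains lime, so Atlas is forced; the remaining 7 points need at least 3 more groups (each remaining group adds at most 3) — so at least 4 groups are needed, and 4 is optimal.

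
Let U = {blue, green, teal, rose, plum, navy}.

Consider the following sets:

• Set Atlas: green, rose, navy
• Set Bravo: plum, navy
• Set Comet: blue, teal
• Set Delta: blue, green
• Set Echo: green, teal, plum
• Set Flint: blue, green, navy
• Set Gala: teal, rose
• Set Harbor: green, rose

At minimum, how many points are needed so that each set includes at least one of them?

3

The 3 points {blue, rose, plum} hit every set.
The sets Bravo, Comet, Harbor are pairwise disjoint, so any hitting set needs a separate point for each — at least 3. Hence 3 is optimal.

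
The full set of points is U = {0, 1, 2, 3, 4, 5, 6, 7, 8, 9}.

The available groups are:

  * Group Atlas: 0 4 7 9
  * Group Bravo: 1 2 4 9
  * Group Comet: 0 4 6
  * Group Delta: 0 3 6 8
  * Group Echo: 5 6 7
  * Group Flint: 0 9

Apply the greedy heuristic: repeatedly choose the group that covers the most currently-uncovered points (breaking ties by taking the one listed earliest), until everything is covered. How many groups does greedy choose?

Greedy: pick Atlas (covers 4 new) → pick Delta (covers 3 new) → pick Bravo (covers 2 new) → pick Echo (covers 1 new). Total picks: 4.
(The true minimum cover uses only 3 groups, so greedy is not optimal here.)

4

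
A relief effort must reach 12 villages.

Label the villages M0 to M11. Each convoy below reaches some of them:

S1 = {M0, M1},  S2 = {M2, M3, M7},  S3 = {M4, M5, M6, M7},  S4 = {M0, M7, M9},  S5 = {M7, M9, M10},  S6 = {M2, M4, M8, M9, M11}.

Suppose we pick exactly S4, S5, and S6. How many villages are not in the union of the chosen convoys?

4

Union of S4, S5, S6 = {M0, M2, M4, M7, M8, M9, M10, M11}.
Not covered: M1, M3, M5, M6 — 4 villages.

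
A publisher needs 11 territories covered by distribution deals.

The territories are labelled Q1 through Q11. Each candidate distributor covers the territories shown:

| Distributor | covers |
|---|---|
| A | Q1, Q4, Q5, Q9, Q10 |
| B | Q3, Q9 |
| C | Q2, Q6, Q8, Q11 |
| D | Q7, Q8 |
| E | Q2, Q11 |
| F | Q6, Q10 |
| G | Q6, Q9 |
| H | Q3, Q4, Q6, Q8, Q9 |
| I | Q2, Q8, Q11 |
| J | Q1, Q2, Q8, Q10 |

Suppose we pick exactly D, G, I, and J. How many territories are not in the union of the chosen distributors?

3

Union of D, G, I, J = {Q1, Q2, Q6, Q7, Q8, Q9, Q10, Q11}.
Not covered: Q3, Q4, Q5 — 3 territories.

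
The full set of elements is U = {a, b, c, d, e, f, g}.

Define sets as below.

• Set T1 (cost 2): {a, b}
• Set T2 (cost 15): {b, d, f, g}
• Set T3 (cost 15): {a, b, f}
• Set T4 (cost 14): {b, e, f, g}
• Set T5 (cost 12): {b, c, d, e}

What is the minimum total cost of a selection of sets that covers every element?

28

T1, T4, T5 together cover every element (T1 ∪ T4 ∪ T5 = {a, b, c, d, e, f, g}); total cost 2 + 14 + 12 = 28.
No covering selection has total cost below 28.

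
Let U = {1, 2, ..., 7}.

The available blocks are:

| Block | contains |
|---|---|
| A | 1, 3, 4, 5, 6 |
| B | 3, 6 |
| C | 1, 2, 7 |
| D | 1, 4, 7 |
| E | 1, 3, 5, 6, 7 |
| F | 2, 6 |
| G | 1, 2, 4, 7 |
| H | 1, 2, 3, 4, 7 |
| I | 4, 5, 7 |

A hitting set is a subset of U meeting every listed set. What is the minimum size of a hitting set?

2

T = {6, 7} meets every block (each contains at least one member of T), and |T| = 2.
The blocks D, F are pairwise disjoint, so any hitting set needs a separate item for each — at least 2. Hence 2 is optimal.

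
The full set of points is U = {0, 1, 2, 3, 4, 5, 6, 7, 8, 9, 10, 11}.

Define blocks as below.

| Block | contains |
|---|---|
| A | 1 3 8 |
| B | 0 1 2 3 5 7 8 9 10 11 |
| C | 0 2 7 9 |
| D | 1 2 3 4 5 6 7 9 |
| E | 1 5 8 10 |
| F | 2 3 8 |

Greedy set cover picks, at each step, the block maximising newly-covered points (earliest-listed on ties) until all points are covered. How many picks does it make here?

Greedy: pick B (covers 10 new) → pick D (covers 2 new). Total picks: 2.

2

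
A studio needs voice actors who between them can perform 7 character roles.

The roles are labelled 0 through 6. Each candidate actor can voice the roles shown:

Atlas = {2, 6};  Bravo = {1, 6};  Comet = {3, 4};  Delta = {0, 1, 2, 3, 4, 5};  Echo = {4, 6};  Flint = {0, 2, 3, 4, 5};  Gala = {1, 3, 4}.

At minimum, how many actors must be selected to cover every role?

2

Take {Atlas, Delta}. Their union is {0, 1, 2, 3, 4, 5, 6}, which is all 7 roles.
No single actor has all 7 roles (the largest, Delta, has 6), so 2 is optimal.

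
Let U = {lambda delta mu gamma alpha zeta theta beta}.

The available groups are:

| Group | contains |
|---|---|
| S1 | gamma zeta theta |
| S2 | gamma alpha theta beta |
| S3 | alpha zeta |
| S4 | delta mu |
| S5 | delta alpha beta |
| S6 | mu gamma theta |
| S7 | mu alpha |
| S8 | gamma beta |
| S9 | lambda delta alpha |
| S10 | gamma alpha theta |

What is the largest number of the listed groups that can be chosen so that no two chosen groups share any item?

S3, S4, S8 are pairwise disjoint (S3={alpha,zeta}; S4={delta,mu}; S8={gamma,beta}).
Every remaining group overlaps one of these, and no 4 of the listed groups are pairwise disjoint, so 3 is the maximum.

3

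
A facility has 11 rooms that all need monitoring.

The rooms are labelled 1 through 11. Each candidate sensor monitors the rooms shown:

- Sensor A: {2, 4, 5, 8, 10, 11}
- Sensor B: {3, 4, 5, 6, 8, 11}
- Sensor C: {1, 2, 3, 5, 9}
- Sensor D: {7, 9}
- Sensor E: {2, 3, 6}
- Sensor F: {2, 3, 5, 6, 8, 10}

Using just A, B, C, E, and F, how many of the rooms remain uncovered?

Union of A, B, C, E, F = {1, 2, 3, 4, 5, 6, 8, 9, 10, 11}.
Not covered: 7 — 1 room.

1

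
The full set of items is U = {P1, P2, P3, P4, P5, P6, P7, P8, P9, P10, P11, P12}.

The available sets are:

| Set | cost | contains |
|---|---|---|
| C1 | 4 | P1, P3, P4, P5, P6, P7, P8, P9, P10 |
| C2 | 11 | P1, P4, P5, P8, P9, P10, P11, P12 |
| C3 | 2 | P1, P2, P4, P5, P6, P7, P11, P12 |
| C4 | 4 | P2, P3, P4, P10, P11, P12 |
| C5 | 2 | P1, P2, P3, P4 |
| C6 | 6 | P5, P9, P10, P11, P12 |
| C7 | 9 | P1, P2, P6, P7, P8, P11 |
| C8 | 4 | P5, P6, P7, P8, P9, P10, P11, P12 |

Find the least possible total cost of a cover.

6

C1, C3 together cover every item (C1 ∪ C3 = {P1, P2, P3, P4, P5, P6, P7, P8, P9, P10, P11, P12}); total cost 4 + 2 = 6.
No covering selection has total cost below 6.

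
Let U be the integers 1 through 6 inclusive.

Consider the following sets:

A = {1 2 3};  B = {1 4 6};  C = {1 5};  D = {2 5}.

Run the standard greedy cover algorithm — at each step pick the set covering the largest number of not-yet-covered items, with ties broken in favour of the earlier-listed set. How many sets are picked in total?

3

Greedy: pick A (covers 3 new) → pick B (covers 2 new) → pick C (covers 1 new). Total picks: 3.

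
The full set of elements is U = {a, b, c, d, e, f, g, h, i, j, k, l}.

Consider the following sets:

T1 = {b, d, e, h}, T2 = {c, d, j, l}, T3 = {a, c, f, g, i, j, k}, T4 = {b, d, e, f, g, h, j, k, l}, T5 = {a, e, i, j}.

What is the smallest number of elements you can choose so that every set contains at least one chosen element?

2

T = {d, i} meets every set (each contains at least one member of T), and |T| = 2.
The sets T1, T3 are pairwise disjoint, so any hitting set needs a separate element for each — at least 2. Hence 2 is optimal.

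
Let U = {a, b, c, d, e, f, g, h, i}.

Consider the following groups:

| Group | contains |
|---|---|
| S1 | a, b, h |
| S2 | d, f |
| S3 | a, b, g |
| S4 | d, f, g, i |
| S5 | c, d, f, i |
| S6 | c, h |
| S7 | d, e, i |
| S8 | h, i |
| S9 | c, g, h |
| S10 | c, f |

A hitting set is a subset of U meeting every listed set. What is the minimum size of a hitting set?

4

T = {b, e, f, h} meets every group (each contains at least one member of T), and |T| = 4.
No choice of 3 elements meets every group, so 4 is the minimum.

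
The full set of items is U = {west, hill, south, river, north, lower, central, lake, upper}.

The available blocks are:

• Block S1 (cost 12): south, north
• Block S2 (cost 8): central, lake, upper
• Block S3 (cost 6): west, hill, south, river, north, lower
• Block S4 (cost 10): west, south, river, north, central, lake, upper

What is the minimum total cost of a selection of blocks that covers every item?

14

S2, S3 together cover every item (S2 ∪ S3 = {west, hill, south, river, north, lower, central, lake, upper}); total cost 8 + 6 = 14.
No covering selection has total cost below 14.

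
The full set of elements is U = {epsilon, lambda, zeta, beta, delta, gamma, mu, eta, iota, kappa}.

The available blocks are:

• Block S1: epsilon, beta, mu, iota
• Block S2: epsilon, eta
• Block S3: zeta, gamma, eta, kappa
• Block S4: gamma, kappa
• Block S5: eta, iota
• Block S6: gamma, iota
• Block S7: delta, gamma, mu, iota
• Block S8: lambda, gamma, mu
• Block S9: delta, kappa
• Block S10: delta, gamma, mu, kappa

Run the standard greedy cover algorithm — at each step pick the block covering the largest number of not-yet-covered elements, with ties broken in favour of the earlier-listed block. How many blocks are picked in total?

Greedy: pick S1 (covers 4 new) → pick S3 (covers 4 new) → pick S7 (covers 1 new) → pick S8 (covers 1 new). Total picks: 4.

4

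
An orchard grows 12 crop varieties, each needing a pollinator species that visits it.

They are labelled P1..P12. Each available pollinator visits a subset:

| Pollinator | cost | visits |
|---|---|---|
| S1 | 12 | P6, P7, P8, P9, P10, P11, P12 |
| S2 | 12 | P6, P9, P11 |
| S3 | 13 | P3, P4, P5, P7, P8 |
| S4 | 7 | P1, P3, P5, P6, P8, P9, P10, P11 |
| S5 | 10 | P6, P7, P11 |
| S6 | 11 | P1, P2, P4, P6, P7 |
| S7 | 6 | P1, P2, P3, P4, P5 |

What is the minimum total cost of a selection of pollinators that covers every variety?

S1, S7 together cover every variety (S1 ∪ S7 = {P1, P2, P3, P4, P5, P6, P7, P8, P9, P10, P11, P12}); total cost 12 + 6 = 18.
The greedy pick S4, S7, S1 costs 25; no covering selection beats 18.

18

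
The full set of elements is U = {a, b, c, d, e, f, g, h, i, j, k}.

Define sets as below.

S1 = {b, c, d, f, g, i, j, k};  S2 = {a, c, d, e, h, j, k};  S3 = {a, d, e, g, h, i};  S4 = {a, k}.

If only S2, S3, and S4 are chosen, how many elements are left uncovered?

Union of S2, S3, S4 = {a, c, d, e, g, h, i, j, k}.
Not covered: b, f — 2 elements.

2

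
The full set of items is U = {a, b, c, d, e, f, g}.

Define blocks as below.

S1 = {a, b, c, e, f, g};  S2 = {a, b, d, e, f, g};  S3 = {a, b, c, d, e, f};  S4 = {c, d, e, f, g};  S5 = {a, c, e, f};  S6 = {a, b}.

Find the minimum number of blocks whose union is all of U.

2

S2 and S4 cover everything between them: the union {a, b, c, d, e, f, g} is all of U.
No single block has all 7 items (the largest, S1, has 6), so 2 is optimal.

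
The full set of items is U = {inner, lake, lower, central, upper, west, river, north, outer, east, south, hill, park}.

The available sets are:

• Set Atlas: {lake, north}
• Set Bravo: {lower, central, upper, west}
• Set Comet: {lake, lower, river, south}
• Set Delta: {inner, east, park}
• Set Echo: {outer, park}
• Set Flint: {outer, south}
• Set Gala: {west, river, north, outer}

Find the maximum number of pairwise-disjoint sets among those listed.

4

Atlas, Bravo, Delta, Flint are pairwise disjoint (Atlas={lake,north}; Bravo={lower,central,upper,west}; Delta={inner,east,park}; Flint={outer,south}).
Every remaining set overlaps one of these, and no 5 of the listed sets are pairwise disjoint, so 4 is the maximum.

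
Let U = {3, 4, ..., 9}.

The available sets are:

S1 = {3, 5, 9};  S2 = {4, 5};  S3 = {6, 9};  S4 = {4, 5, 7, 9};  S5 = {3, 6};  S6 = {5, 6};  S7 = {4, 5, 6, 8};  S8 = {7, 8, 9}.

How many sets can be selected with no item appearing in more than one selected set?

3

S2, S5, S8 are pairwise disjoint (S2={4,5}; S5={3,6}; S8={7,8,9}).
Every remaining set overlaps one of these, and no 4 of the listed sets are pairwise disjoint, so 3 is the maximum.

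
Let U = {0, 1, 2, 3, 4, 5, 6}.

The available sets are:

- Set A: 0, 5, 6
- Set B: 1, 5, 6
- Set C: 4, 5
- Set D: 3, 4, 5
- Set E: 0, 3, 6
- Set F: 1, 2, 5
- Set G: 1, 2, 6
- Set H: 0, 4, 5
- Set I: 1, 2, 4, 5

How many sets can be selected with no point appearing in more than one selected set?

D, G are pairwise disjoint (D={3,4,5}; G={1,2,6}).
Every remaining set overlaps one of these, and no 3 of the listed sets are pairwise disjoint, so 2 is the maximum.

2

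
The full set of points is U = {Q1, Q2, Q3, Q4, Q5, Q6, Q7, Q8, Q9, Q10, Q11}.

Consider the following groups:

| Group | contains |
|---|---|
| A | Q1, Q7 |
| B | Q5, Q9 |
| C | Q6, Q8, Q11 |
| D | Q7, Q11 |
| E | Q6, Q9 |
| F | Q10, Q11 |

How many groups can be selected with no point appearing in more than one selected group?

3

A, B, F are pairwise disjoint (A={Q1,Q7}; B={Q5,Q9}; F={Q10,Q11}).
Every remaining group overlaps one of these, and no 4 of the listed groups are pairwise disjoint, so 3 is the maximum.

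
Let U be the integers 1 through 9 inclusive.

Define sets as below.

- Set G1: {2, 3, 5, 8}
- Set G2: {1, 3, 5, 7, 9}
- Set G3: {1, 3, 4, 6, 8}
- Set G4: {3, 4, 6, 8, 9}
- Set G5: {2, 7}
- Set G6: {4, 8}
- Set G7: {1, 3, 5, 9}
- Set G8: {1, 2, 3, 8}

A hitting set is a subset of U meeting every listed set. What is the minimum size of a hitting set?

The 3 points {2, 8, 9} hit every set.
The sets G5, G6, G7 are pairwise disjoint, so any hitting set needs a separate point for each — at least 3. Hence 3 is optimal.

3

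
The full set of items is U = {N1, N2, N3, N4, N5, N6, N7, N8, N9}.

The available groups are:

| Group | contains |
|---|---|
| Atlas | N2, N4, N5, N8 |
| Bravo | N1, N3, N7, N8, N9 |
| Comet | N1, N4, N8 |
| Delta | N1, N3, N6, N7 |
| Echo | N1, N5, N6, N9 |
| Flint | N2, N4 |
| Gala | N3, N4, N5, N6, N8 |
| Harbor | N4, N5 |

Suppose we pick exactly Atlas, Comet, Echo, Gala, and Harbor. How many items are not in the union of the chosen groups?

1

Union of Atlas, Comet, Echo, Gala, Harbor = {N1, N2, N3, N4, N5, N6, N8, N9}.
Not covered: N7 — 1 item.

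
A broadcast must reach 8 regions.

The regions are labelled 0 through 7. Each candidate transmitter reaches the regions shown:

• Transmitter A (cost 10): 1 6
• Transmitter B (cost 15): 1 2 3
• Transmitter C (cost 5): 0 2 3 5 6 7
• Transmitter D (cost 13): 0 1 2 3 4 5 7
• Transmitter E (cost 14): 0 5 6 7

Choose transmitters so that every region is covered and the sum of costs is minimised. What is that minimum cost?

C, D together cover every region (C ∪ D = {0, 1, 2, 3, 4, 5, 6, 7}); total cost 5 + 13 = 18.
No covering selection has total cost below 18.

18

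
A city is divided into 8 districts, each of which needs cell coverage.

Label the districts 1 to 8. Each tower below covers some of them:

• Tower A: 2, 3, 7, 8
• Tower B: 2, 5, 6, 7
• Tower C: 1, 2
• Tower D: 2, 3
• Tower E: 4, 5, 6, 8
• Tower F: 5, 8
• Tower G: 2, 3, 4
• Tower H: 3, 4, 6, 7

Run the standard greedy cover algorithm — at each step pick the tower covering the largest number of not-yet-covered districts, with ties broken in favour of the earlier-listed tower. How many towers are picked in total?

3

Greedy: pick A (covers 4 new) → pick E (covers 3 new) → pick C (covers 1 new). Total picks: 3.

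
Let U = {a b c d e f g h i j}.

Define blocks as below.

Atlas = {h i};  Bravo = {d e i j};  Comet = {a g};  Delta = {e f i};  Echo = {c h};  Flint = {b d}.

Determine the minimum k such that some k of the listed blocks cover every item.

5

Bravo, Comet, Delta, Echo, and Flint cover everything between them: the union {a, b, c, d, e, f, g, h, i, j} is all of U.
Only Delta contains f, so Delta is forced; the remaining 7 items need at least 4 more blocks (each remaining block adds at most 2) — so at least 5 blocks are needed, and 5 is optimal.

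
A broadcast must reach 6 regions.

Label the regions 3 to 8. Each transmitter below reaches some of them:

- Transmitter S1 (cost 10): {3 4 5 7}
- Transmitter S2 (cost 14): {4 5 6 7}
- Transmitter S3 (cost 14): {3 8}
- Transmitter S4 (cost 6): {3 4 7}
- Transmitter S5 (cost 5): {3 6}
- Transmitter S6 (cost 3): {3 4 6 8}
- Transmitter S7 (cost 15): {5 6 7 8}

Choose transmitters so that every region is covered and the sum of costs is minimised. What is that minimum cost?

13

S1, S6 together cover every region (S1 ∪ S6 = {3, 4, 5, 6, 7, 8}); total cost 10 + 3 = 13.
No covering selection has total cost below 13.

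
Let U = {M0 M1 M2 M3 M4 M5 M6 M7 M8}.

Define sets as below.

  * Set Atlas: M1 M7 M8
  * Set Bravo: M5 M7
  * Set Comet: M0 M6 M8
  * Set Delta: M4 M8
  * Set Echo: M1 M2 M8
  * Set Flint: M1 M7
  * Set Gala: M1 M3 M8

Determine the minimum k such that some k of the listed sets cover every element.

Bravo and Comet and Delta and Echo and Gala together: Bravo ∪ Comet ∪ Delta ∪ Echo ∪ Gala = {M0, M1, M2, M3, M4, M5, M6, M7, M8} — every element is covered.
Only Delta contains M4, so Delta is forced; the remaining 7 elements need at least 4 more sets (each remaining set adds at most 2) — so at least 5 sets are needed, and 5 is optimal.

5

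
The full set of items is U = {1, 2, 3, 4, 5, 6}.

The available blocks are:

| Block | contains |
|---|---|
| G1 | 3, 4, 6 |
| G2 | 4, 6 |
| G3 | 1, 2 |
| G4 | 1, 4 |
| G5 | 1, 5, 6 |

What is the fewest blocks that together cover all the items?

3

Take {G1, G3, G5}. Their union is {1, 2, 3, 4, 5, 6}, which is all 6 items.
Only G3 contains 2, so G3 is forced; the remaining 4 items need at least 2 more blocks (each remaining block adds at most 3) — so at least 3 blocks are needed, and 3 is optimal.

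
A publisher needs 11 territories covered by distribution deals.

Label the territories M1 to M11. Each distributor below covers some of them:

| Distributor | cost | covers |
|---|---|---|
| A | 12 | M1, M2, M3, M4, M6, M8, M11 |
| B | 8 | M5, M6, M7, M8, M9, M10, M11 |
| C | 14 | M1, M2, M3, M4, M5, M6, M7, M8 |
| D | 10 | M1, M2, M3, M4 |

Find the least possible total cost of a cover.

18

B, D together cover every territory (B ∪ D = {M1, M2, M3, M4, M5, M6, M7, M8, M9, M10, M11}); total cost 8 + 10 = 18.
No covering selection has total cost below 18.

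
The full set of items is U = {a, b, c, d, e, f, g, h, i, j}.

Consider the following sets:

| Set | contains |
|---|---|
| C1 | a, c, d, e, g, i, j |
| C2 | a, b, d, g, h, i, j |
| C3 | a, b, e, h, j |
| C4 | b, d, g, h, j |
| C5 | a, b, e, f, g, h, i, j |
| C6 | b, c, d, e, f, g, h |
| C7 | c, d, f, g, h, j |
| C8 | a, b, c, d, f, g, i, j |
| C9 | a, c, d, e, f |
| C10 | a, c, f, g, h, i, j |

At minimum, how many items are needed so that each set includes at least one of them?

2

Take T = {c, h}. Each listed set contains at least one of these, so T is a hitting set of size 2.
No single item lies in every set, so at least 2 are needed and 2 is optimal.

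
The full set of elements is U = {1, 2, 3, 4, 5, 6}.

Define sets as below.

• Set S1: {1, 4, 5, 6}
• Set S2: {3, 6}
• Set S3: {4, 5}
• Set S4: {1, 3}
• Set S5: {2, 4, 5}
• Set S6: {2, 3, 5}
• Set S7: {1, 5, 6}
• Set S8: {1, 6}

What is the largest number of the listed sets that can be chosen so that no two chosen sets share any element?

2

S3, S4 are pairwise disjoint (S3={4,5}; S4={1,3}).
Every remaining set overlaps one of these, and no 3 of the listed sets are pairwise disjoint, so 2 is the maximum.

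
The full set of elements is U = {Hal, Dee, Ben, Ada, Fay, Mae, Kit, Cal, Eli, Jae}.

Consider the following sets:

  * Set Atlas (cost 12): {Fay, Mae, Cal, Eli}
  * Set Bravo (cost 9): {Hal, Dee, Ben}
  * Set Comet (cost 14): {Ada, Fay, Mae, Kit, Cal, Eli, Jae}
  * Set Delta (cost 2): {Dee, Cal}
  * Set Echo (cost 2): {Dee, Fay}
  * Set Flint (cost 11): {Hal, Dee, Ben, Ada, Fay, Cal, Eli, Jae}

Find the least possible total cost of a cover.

Bravo, Comet together cover every element (Bravo ∪ Comet = {Hal, Dee, Ben, Ada, Fay, Mae, Kit, Cal, Eli, Jae}); total cost 9 + 14 = 23.
The greedy pick Delta, Flint, Comet costs 27; no covering selection beats 23.

23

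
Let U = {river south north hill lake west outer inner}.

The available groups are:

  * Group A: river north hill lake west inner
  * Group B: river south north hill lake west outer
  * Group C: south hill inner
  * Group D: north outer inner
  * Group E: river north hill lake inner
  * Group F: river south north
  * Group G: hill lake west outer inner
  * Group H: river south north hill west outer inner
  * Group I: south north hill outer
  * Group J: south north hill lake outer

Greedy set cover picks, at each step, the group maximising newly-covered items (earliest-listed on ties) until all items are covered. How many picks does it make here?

2

Greedy: pick B (covers 7 new) → pick A (covers 1 new). Total picks: 2.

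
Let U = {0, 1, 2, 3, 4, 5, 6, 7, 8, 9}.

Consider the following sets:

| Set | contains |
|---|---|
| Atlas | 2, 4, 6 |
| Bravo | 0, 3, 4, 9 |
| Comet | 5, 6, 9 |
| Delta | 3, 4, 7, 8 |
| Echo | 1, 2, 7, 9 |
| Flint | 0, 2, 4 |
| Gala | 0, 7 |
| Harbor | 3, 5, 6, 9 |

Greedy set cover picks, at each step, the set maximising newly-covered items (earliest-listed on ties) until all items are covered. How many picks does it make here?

4

Greedy: pick Bravo (covers 4 new) → pick Echo (covers 3 new) → pick Comet (covers 2 new) → pick Delta (covers 1 new). Total picks: 4.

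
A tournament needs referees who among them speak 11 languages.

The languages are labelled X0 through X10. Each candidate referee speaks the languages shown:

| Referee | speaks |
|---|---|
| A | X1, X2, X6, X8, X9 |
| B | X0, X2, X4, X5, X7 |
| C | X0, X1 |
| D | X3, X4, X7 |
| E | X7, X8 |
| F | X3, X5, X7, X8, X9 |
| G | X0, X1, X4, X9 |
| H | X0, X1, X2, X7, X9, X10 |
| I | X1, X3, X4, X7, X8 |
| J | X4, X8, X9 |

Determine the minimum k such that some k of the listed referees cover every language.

4

Take {A, F, H, I}. Their union is {X0, X1, X2, X3, X4, X5, X6, X7, X8, X9, X10}, which is all 11 languages.
No 3 of the 10 referees cover everything (all 120 combinations miss at least one language), so 4 is optimal.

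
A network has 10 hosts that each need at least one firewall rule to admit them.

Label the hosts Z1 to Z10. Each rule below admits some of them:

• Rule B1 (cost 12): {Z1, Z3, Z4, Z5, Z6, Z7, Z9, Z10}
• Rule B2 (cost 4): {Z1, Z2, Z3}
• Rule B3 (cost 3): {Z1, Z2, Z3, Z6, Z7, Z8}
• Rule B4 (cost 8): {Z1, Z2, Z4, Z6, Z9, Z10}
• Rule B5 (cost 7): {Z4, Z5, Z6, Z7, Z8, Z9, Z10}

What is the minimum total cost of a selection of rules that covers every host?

10

B3, B5 together cover every host (B3 ∪ B5 = {Z1, Z2, Z3, Z4, Z5, Z6, Z7, Z8, Z9, Z10}); total cost 3 + 7 = 10.
No covering selection has total cost below 10.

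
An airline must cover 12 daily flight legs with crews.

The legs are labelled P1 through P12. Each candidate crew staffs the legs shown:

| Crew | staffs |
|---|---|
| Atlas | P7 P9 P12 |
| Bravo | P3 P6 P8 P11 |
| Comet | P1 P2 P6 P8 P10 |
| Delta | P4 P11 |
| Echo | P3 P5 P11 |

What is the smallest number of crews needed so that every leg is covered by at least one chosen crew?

4

Take {Atlas, Comet, Delta, Echo}. Their union is {P1, P2, P3, P4, P5, P6, P7, P8, P9, P10, P11, P12}, which is all 12 legs.
Only Comet contains P1, so Comet is forced; the remaining 7 legs need at least 3 more crews (each remaining crew adds at most 3) — so at least 4 crews are needed, and 4 is optimal.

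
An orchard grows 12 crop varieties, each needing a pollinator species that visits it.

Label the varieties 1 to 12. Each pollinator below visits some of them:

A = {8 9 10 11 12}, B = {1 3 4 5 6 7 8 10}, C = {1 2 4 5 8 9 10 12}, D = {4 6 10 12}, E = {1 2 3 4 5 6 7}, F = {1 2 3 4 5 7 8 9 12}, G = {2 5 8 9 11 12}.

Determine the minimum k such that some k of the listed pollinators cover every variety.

Take {A, E}. Their union is {1, 2, 3, 4, 5, 6, 7, 8, 9, 10, 11, 12}, which is all 12 varieties.
No single pollinator has all 12 varieties (the largest, F, has 9), so 2 is optimal.

2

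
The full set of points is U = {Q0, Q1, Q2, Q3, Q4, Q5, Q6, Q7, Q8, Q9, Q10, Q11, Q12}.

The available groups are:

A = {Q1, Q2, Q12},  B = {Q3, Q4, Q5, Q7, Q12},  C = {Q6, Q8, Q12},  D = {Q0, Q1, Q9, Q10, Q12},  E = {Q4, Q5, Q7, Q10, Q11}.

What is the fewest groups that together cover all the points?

5

Take {A, B, C, D, E}. Their union is {Q0, Q1, Q2, Q3, Q4, Q5, Q6, Q7, Q8, Q9, Q10, Q11, Q12}, which is all 13 points.
No 4 of the 5 groups cover everything (all 5 combinations miss at least one point), so 5 is optimal.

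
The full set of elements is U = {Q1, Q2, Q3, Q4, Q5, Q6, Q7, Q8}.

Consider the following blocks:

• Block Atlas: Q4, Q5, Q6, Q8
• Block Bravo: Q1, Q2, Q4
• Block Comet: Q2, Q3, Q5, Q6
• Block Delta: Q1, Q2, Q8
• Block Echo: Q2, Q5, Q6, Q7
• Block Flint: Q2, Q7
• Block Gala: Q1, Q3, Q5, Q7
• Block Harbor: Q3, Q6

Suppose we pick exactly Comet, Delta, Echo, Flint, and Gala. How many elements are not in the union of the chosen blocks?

1

Union of Comet, Delta, Echo, Flint, Gala = {Q1, Q2, Q3, Q5, Q6, Q7, Q8}.
Not covered: Q4 — 1 element.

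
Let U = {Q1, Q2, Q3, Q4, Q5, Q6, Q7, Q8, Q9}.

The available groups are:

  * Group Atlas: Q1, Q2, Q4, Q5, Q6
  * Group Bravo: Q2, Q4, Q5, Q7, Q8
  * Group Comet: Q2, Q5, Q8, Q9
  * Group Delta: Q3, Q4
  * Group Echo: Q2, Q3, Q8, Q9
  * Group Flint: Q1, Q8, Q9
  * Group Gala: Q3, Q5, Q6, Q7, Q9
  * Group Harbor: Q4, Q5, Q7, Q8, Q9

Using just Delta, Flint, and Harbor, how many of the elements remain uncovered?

Union of Delta, Flint, Harbor = {Q1, Q3, Q4, Q5, Q7, Q8, Q9}.
Not covered: Q2, Q6 — 2 elements.

2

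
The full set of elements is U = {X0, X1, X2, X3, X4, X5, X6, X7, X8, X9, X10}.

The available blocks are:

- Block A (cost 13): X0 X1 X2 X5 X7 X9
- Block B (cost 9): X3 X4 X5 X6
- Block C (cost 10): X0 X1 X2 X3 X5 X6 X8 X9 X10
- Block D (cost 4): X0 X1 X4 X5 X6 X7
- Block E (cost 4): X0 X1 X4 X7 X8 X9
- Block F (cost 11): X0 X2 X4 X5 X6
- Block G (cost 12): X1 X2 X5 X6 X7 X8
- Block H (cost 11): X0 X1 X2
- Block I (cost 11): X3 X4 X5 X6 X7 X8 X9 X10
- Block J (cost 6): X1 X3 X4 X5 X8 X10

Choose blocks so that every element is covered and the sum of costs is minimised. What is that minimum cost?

14

C, D together cover every element (C ∪ D = {X0, X1, X2, X3, X4, X5, X6, X7, X8, X9, X10}); total cost 10 + 4 = 14.
No covering selection has total cost below 14.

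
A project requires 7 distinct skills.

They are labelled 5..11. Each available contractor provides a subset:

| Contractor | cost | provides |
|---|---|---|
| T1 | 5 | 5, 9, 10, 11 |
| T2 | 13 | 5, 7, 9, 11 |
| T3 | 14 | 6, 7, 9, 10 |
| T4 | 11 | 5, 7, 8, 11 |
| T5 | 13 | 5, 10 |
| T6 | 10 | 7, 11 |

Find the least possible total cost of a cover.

T3, T4 together cover every skill (T3 ∪ T4 = {5, 6, 7, 8, 9, 10, 11}); total cost 14 + 11 = 25.
The greedy pick T1, T4, T3 costs 30; no covering selection beats 25.

25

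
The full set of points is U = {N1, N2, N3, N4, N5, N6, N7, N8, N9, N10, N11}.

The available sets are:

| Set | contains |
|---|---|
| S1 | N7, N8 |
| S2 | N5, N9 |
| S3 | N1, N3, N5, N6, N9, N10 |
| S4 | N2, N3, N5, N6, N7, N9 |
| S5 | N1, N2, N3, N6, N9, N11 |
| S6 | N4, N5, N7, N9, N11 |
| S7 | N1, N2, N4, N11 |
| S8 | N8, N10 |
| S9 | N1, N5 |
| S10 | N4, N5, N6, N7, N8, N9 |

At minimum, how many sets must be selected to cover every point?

S3, S7, and S10 cover everything between them: the union {N1, N2, N3, N4, N5, N6, N7, N8, N9, N10, N11} is all of U.
No 2 of the 10 sets cover everything (all 45 combinations miss at least one point), so 3 is optimal.

3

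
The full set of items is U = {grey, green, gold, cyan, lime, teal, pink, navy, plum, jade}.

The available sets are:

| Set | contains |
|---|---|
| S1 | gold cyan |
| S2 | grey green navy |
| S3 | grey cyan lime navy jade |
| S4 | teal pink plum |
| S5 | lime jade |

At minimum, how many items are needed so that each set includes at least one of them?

Take H = {green, gold, lime, teal}. Each listed set contains at least one of these, so H is a hitting set of size 4.
The sets S1, S2, S4, S5 are pairwise disjoint, so any hitting set needs a separate item for each — at least 4. Hence 4 is optimal.

4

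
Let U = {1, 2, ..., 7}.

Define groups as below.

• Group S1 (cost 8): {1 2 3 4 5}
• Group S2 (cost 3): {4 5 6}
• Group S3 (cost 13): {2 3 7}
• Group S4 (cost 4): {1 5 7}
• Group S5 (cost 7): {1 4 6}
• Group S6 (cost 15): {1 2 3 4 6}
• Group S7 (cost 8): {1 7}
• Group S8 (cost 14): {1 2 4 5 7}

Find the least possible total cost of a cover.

S1, S2, S4 together cover every element (S1 ∪ S2 ∪ S4 = {1, 2, 3, 4, 5, 6, 7}); total cost 8 + 3 + 4 = 15.
No covering selection has total cost below 15.

15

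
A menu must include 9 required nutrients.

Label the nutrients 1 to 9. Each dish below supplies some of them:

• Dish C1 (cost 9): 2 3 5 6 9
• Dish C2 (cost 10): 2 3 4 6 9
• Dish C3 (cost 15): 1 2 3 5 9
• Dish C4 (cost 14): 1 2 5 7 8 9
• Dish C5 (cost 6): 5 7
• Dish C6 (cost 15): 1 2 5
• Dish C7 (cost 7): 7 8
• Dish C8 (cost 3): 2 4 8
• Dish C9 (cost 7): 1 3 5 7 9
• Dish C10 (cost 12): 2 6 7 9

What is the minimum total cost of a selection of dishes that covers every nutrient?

C1, C8, C9 together cover every nutrient (C1 ∪ C8 ∪ C9 = {1, 2, 3, 4, 5, 6, 7, 8, 9}); total cost 9 + 3 + 7 = 19.
No covering selection has total cost below 19.

19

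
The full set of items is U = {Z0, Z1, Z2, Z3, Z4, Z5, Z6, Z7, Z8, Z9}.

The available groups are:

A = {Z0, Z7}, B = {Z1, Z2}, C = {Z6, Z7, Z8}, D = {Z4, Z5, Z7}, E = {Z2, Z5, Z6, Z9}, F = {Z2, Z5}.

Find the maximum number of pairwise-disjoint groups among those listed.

A, E are pairwise disjoint (A={Z0,Z7}; E={Z2,Z5,Z6,Z9}).
Every remaining group overlaps one of these, and no 3 of the listed groups are pairwise disjoint, so 2 is the maximum.

2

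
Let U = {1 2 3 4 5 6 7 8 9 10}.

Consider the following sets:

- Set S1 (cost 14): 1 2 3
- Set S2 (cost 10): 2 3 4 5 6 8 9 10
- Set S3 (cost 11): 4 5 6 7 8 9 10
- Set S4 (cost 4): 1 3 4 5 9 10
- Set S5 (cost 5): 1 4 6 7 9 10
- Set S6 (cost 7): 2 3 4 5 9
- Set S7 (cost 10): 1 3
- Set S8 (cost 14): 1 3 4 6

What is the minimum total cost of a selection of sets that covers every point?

S2, S5 together cover every point (S2 ∪ S5 = {1, 2, 3, 4, 5, 6, 7, 8, 9, 10}); total cost 10 + 5 = 15.
The greedy pick S4, S5, S2 costs 19; no covering selection beats 15.

15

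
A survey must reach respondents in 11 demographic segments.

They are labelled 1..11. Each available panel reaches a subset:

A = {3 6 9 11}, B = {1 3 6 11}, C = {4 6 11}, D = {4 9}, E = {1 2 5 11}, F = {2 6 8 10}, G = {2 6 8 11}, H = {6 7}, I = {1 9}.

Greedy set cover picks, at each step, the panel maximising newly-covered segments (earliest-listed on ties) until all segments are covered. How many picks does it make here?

5

Greedy: pick A (covers 4 new) → pick E (covers 3 new) → pick F (covers 2 new) → pick C (covers 1 new) → pick H (covers 1 new). Total picks: 5.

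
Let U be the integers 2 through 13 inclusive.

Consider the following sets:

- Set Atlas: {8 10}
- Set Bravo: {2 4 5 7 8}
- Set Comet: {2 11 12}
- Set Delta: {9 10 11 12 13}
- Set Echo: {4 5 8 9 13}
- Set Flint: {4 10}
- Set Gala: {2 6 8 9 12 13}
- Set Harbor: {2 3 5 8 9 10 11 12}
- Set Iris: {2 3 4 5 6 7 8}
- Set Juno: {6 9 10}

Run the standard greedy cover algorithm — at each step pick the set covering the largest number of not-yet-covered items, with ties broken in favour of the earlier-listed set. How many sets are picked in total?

3

Greedy: pick Harbor (covers 8 new) → pick Iris (covers 3 new) → pick Delta (covers 1 new). Total picks: 3.
(The true minimum cover uses only 2 sets, so greedy is not optimal here.)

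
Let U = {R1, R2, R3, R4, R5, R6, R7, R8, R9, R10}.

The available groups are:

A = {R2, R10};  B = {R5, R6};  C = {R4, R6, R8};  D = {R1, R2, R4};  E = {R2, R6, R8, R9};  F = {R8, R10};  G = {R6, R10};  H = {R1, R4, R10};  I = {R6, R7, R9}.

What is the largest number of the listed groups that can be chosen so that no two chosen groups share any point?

B, D, F are pairwise disjoint (B={R5,R6}; D={R1,R2,R4}; F={R8,R10}).
Every remaining group overlaps one of these, and no 4 of the listed groups are pairwise disjoint, so 3 is the maximum.

3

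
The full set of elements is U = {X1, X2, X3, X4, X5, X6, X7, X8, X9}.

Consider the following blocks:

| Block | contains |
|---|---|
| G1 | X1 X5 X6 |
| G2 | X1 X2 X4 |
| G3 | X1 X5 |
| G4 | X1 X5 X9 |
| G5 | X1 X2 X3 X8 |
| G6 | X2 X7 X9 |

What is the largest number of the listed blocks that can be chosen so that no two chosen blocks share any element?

2

G1, G6 are pairwise disjoint (G1={X1,X5,X6}; G6={X2,X7,X9}).
Every remaining block overlaps one of these, and no 3 of the listed blocks are pairwise disjoint, so 2 is the maximum.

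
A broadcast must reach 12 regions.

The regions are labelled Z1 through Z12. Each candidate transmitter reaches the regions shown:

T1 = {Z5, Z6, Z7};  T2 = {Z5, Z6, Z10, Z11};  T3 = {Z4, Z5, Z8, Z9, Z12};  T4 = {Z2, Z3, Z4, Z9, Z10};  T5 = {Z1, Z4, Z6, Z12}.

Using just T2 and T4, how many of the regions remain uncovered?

Union of T2, T4 = {Z2, Z3, Z4, Z5, Z6, Z9, Z10, Z11}.
Not covered: Z1, Z7, Z8, Z12 — 4 regions.

4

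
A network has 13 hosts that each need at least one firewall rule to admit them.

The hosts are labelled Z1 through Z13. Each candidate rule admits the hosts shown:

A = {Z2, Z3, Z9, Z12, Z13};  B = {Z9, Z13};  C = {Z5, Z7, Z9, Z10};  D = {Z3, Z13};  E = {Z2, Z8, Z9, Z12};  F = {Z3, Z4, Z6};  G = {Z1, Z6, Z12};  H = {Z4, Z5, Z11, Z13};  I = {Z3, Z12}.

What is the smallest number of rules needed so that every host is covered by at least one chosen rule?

5

A and C and E and G and H together: A ∪ C ∪ E ∪ G ∪ H = {Z1, Z2, Z3, Z4, Z5, Z6, Z7, Z8, Z9, Z10, Z11, Z12, Z13} — every host is covered.
No 4 of the 9 rules cover everything (all 126 combinations miss at least one host), so 5 is optimal.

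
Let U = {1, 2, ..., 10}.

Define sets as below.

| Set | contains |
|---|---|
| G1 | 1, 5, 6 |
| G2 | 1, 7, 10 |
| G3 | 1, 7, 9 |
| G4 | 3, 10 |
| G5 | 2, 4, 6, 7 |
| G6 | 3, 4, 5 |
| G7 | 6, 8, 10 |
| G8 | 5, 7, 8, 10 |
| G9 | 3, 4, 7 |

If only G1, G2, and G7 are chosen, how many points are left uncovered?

4

Union of G1, G2, G7 = {1, 5, 6, 7, 8, 10}.
Not covered: 2, 3, 4, 9 — 4 points.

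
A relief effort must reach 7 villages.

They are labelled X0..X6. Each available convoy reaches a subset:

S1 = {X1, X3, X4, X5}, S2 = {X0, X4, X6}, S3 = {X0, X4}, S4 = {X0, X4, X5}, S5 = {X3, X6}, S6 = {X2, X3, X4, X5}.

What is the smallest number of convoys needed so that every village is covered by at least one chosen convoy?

3

S1 and S2 and S6 together: S1 ∪ S2 ∪ S6 = {X0, X1, X2, X3, X4, X5, X6} — every village is covered.
Only S1 contains X1, so S1 is forced; the remaining 3 villages need at least 2 more convoys (each remaining convoy adds at most 2) — so at least 3 convoys are needed, and 3 is optimal.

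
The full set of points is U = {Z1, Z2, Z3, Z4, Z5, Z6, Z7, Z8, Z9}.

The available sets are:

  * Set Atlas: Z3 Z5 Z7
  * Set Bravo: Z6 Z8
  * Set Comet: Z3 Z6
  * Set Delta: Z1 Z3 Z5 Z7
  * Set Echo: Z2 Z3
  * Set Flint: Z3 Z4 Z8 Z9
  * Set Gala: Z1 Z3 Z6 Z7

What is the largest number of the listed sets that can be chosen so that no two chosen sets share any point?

2

Atlas, Bravo are pairwise disjoint (Atlas={Z3,Z5,Z7}; Bravo={Z6,Z8}).
Every remaining set overlaps one of these, and no 3 of the listed sets are pairwise disjoint, so 2 is the maximum.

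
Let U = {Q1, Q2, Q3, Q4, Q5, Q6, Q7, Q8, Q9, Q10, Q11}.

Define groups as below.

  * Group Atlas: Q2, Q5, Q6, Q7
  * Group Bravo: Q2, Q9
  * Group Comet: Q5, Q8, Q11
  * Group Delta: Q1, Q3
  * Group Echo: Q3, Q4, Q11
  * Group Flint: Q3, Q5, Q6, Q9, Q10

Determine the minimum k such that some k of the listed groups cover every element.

5

Atlas and Comet and Delta and Echo and Flint together: Atlas ∪ Comet ∪ Delta ∪ Echo ∪ Flint = {Q1, Q2, Q3, Q4, Q5, Q6, Q7, Q8, Q9, Q10, Q11} — every element is covered.
No 4 of the 6 groups cover everything (all 15 combinations miss at least one element), so 5 is optimal.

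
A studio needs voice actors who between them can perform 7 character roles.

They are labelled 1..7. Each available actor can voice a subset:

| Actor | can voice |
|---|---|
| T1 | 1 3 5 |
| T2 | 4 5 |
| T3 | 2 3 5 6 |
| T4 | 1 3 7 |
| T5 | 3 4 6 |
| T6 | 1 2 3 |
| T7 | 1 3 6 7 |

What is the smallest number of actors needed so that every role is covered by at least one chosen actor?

T3 and T5 and T7 together: T3 ∪ T5 ∪ T7 = {1, 2, 3, 4, 5, 6, 7} — every role is covered.
No 2 of the 7 actors cover everything (all 21 combinations miss at least one role), so 3 is optimal.

3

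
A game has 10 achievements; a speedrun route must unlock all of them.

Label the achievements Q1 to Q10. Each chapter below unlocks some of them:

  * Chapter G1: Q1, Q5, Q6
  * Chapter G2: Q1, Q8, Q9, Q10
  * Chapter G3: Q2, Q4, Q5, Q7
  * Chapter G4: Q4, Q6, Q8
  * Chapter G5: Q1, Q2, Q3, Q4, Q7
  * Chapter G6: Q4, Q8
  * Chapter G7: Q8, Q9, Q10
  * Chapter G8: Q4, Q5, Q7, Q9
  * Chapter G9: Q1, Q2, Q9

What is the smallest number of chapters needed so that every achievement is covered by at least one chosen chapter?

3

Take {G1, G5, G7}. Their union is {Q1, Q2, Q3, Q4, Q5, Q6, Q7, Q8, Q9, Q10}, which is all 10 achievements.
Only G5 contains Q3, so G5 is forced; the remaining 5 achievements need at least 2 more chapters (each remaining chapter adds at most 3) — so at least 3 chapters are needed, and 3 is optimal.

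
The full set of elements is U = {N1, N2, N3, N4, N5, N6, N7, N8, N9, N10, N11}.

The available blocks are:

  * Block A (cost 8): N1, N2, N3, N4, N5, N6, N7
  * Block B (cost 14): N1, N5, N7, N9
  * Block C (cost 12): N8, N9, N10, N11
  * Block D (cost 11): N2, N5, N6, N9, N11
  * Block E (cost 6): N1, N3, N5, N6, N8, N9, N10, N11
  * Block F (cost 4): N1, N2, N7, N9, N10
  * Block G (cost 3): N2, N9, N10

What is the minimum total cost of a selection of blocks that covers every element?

14

A, E together cover every element (A ∪ E = {N1, N2, N3, N4, N5, N6, N7, N8, N9, N10, N11}); total cost 8 + 6 = 14.
The greedy pick E, F, A costs 18; no covering selection beats 14.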